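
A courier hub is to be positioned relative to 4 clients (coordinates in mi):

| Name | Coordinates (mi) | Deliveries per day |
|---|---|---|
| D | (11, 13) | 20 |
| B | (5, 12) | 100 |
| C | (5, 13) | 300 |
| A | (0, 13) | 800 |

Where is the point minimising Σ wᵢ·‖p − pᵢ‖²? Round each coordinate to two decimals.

(1.82, 12.92)

The minimiser of Σwᵢ‖p−pᵢ‖² is the weighted centroid p* = (Σwᵢpᵢ)/(Σwᵢ).
Σwᵢ = 1220.
Σwᵢxᵢ = 20·11 + 100·5 + 300·5 + 800·0 = 2220.
Σwᵢyᵢ = 20·13 + 100·12 + 300·13 + 800·13 = 15760.
x* = 2220/1220 = 1.82, y* = 15760/1220 = 12.92.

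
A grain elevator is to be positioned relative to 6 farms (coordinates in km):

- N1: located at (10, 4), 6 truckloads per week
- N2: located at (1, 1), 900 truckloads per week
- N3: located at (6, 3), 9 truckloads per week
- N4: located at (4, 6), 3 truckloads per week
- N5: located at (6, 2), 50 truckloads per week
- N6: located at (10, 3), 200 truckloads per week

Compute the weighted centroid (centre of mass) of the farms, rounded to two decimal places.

(2.85, 1.43)

The minimiser of Σwᵢ‖p−pᵢ‖² is the weighted centroid p* = (Σwᵢpᵢ)/(Σwᵢ).
Σwᵢ = 1168.
Σwᵢxᵢ = 6·10 + 900·1 + 9·6 + 3·4 + 50·6 + 200·10 = 3326.
Σwᵢyᵢ = 6·4 + 900·1 + 9·3 + 3·6 + 50·2 + 200·3 = 1669.
x* = 3326/1168 = 2.85, y* = 1669/1168 = 1.43.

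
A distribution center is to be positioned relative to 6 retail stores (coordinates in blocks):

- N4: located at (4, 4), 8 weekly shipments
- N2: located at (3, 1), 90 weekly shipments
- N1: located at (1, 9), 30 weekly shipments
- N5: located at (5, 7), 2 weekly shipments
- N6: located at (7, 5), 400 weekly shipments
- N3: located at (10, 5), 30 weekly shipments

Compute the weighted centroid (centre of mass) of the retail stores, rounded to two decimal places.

(6.15, 4.56)

The minimiser of Σwᵢ‖p−pᵢ‖² is the weighted centroid p* = (Σwᵢpᵢ)/(Σwᵢ).
Σwᵢ = 560.
Σwᵢxᵢ = 8·4 + 90·3 + 30·1 + 2·5 + 400·7 + 30·10 = 3442.
Σwᵢyᵢ = 8·4 + 90·1 + 30·9 + 2·7 + 400·5 + 30·5 = 2556.
x* = 3442/560 = 6.15, y* = 2556/560 = 4.56.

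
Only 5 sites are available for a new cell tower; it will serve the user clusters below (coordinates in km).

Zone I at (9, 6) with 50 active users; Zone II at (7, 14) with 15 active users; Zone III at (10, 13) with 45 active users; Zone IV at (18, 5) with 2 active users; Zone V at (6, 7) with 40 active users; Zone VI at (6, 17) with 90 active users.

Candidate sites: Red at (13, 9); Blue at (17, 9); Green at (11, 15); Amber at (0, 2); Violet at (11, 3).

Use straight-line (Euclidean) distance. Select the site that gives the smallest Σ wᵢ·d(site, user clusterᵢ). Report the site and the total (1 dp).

Green, total 1509.9 km

Total weighted distance at each candidate:
  Red (13, 9): total = 1852.9
  Blue (17, 9): total = 2637.3
  Green (11, 15): total = 1509.9
  Amber (0, 2): total = 3172.7
  Violet (11, 3): total = 2416.7
Minimum is at Green with total 1509.9 km.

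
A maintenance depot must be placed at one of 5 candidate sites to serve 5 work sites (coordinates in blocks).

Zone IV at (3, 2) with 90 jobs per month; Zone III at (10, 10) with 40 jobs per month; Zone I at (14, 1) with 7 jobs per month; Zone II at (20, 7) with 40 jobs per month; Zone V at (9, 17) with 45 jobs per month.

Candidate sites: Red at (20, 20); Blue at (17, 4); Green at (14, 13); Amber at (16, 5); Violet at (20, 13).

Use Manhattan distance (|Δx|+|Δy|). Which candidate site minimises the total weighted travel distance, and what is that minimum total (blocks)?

Total weighted distance at each candidate:
  Red (20, 20): total = 5275
  Blue (17, 4): total = 3187
  Green (14, 13): total = 3229
  Amber (16, 5): total = 3017
  Violet (20, 13): total = 4081
Minimum is at Amber with total 3017 blocks.

Amber, total 3017 blocks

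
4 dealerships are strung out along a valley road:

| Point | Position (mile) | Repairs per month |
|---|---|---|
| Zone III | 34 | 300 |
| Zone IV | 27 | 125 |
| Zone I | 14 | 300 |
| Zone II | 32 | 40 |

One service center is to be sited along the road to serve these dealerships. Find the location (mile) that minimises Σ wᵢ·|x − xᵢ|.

x = 27

For a sum of weighted absolute distances on a line, the optimum is the weighted median (not the mean). Total weight W = 765; half-weight = 382.5.
Sort by position and accumulate weight:
  mile 14 (Zone I, w=300) → cum 300
  mile 27 (Zone IV, w=125) → cum 425  ≥ 382.5 → median here
  mile 32 (Zone II, w=40) → cum 465
  mile 34 (Zone III, w=300) → cum 765
Optimal location: mile 27.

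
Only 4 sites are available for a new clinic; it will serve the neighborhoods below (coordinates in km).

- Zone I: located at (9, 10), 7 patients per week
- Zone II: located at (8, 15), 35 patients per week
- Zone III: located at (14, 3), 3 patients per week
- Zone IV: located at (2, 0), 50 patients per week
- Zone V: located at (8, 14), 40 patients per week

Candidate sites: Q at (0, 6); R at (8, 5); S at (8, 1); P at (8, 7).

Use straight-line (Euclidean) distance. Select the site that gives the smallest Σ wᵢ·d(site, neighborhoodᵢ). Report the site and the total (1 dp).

Total weighted distance at each candidate:
  Q (0, 6): total = 1302.1
  R (8, 5): total = 1155.2
  S (8, 1): total = 1396.5
  P (8, 7): total = 1064.7
Minimum is at P with total 1064.7 km.

P, total 1064.7 km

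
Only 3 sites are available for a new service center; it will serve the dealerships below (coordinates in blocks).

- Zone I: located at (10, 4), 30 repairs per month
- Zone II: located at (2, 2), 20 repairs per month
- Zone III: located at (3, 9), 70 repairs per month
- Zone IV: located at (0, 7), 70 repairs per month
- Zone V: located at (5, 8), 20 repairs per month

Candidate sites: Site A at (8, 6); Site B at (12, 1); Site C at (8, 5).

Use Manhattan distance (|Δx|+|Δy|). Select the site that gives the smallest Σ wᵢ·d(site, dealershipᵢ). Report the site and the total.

Total weighted distance at each candidate:
  Site A (8, 6): total = 1610
  Site B (12, 1): total = 3100
  Site C (8, 5): total = 1720
Minimum is at Site A with total 1610 blocks.

Site A, total 1610 blocks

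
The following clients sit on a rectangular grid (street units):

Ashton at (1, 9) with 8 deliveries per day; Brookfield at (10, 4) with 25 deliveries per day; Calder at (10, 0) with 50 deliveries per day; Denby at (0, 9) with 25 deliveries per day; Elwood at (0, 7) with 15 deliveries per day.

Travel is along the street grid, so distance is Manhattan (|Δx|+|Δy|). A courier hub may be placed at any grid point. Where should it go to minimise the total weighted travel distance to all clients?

(10, 4)

Manhattan distance separates: Σwᵢ(|x−xᵢ|+|y−yᵢ|) = Σwᵢ|x−xᵢ| + Σwᵢ|y−yᵢ|, so x and y are optimised independently as 1-D weighted medians.
Total weight W = 123; half = 61.5.
x-coordinate, sorted with cumulative weight:
  x=0 (Denby, w=25) cum 25
  x=0 (Elwood, w=15) cum 40
  x=1 (Ashton, w=8) cum 48
  x=10 (Brookfield, w=25) cum 73  ← median
  x=10 (Calder, w=50) cum 123
⇒ x* = 10
y-coordinate, sorted with cumulative weight:
  y=0 (Calder, w=50) cum 50
  y=4 (Brookfield, w=25) cum 75  ← median
  y=7 (Elwood, w=15) cum 90
  y=9 (Ashton, w=8) cum 98
  y=9 (Denby, w=25) cum 123
⇒ y* = 4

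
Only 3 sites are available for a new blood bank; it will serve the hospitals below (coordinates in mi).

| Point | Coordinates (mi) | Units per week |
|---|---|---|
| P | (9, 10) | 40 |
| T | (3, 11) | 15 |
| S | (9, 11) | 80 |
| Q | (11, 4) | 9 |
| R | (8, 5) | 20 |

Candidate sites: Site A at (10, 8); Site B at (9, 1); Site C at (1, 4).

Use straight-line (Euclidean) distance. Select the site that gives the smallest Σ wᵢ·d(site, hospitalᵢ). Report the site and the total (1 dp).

Site A, total 565.9 mi

Total weighted distance at each candidate:
  Site A (10, 8): total = 565.9
  Site B (9, 1): total = 1449.8
  Site C (1, 4): total = 1591.0
Minimum is at Site A with total 565.9 mi.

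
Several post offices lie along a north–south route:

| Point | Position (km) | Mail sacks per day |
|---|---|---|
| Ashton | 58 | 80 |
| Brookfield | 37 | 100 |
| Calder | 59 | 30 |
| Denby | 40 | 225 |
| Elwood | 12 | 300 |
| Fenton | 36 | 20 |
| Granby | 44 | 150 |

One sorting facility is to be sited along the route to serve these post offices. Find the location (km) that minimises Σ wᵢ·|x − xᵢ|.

For a sum of weighted absolute distances on a line, the optimum is the weighted median (not the mean). Total weight W = 905; half-weight = 452.5.
Sort by position and accumulate weight:
  km 12 (Elwood, w=300) → cum 300
  km 36 (Fenton, w=20) → cum 320
  km 37 (Brookfield, w=100) → cum 420
  km 40 (Denby, w=225) → cum 645  ≥ 452.5 → median here
  km 44 (Granby, w=150) → cum 795
  km 58 (Ashton, w=80) → cum 875
  km 59 (Calder, w=30) → cum 905
Optimal location: km 40.

x = 40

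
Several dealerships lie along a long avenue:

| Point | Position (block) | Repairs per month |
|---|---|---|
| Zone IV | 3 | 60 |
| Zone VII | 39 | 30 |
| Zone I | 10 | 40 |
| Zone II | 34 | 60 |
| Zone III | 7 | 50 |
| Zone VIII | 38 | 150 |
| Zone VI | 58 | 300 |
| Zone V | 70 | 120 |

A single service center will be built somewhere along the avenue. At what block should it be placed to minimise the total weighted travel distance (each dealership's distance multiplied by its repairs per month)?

For a sum of weighted absolute distances on a line, the optimum is the weighted median (not the mean). Total weight W = 810; half-weight = 405.
Sort by position and accumulate weight:
  block 3 (Zone IV, w=60) → cum 60
  block 7 (Zone III, w=50) → cum 110
  block 10 (Zone I, w=40) → cum 150
  block 34 (Zone II, w=60) → cum 210
  block 38 (Zone VIII, w=150) → cum 360
  block 39 (Zone VII, w=30) → cum 390
  block 58 (Zone VI, w=300) → cum 690  ≥ 405 → median here
  block 70 (Zone V, w=120) → cum 810
Optimal location: block 58.

x = 58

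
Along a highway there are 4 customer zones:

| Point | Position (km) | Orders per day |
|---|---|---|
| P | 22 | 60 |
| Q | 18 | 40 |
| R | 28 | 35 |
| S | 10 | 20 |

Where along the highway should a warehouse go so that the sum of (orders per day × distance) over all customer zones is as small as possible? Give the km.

For a sum of weighted absolute distances on a line, the optimum is the weighted median (not the mean). Total weight W = 155; half-weight = 77.5.
Sort by position and accumulate weight:
  km 10 (S, w=20) → cum 20
  km 18 (Q, w=40) → cum 60
  km 22 (P, w=60) → cum 120  ≥ 77.5 → median here
  km 28 (R, w=35) → cum 155
Optimal location: km 22.

x = 22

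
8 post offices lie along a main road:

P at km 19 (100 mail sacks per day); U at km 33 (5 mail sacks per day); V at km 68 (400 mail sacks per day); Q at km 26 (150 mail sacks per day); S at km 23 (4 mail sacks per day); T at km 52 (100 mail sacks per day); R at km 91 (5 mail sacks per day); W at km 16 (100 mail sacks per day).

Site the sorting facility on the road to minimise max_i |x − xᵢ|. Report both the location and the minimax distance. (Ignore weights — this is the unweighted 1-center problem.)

location 53.5, max distance 37.5

The 1-center on a line is the midpoint of the two extreme points: leftmost at 16, rightmost at 91.
Optimal location = (16 + 91)/2 = 53.5; maximum distance = (91 − 16)/2 = 37.5.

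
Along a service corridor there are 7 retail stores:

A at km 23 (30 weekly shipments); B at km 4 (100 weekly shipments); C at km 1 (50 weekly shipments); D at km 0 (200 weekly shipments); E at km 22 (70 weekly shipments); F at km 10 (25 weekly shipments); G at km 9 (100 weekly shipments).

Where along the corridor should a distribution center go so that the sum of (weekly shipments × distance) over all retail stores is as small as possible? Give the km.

x = 4

For a sum of weighted absolute distances on a line, the optimum is the weighted median (not the mean). Total weight W = 575; half-weight = 287.5.
Sort by position and accumulate weight:
  km 0 (D, w=200) → cum 200
  km 1 (C, w=50) → cum 250
  km 4 (B, w=100) → cum 350  ≥ 287.5 → median here
  km 9 (G, w=100) → cum 450
  km 10 (F, w=25) → cum 475
  km 22 (E, w=70) → cum 545
  km 23 (A, w=30) → cum 575
Optimal location: km 4.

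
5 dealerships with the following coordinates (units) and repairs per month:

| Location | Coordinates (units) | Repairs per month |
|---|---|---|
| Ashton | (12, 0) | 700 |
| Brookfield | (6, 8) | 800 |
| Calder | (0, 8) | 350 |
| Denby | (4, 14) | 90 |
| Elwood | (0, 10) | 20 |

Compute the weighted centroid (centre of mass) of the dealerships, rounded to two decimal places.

(6.92, 5.44)

The minimiser of Σwᵢ‖p−pᵢ‖² is the weighted centroid p* = (Σwᵢpᵢ)/(Σwᵢ).
Σwᵢ = 1960.
Σwᵢxᵢ = 700·12 + 800·6 + 350·0 + 90·4 + 20·0 = 13560.
Σwᵢyᵢ = 700·0 + 800·8 + 350·8 + 90·14 + 20·10 = 10660.
x* = 13560/1960 = 6.92, y* = 10660/1960 = 5.44.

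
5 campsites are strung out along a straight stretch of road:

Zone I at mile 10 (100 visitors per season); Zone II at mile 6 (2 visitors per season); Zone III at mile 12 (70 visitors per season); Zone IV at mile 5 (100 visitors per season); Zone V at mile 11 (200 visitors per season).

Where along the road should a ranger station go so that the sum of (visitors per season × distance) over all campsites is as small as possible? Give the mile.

x = 11

For a sum of weighted absolute distances on a line, the optimum is the weighted median (not the mean). Total weight W = 472; half-weight = 236.
Sort by position and accumulate weight:
  mile 5 (Zone IV, w=100) → cum 100
  mile 6 (Zone II, w=2) → cum 102
  mile 10 (Zone I, w=100) → cum 202
  mile 11 (Zone V, w=200) → cum 402  ≥ 236 → median here
  mile 12 (Zone III, w=70) → cum 472
Optimal location: mile 11.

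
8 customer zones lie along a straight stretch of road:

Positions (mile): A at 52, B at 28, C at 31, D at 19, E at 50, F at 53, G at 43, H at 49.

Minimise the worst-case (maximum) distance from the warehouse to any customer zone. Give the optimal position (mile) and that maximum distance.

location 36, max distance 17

The 1-center on a line is the midpoint of the two extreme points: leftmost at 19, rightmost at 53.
Optimal location = (19 + 53)/2 = 36; maximum distance = (53 − 19)/2 = 17.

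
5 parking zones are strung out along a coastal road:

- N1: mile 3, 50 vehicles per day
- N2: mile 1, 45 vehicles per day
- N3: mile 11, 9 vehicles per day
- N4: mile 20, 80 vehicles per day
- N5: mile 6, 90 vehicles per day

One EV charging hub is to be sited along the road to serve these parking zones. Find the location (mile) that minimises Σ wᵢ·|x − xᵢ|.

x = 6

For a sum of weighted absolute distances on a line, the optimum is the weighted median (not the mean). Total weight W = 274; half-weight = 137.
Sort by position and accumulate weight:
  mile 1 (N2, w=45) → cum 45
  mile 3 (N1, w=50) → cum 95
  mile 6 (N5, w=90) → cum 185  ≥ 137 → median here
  mile 11 (N3, w=9) → cum 194
  mile 20 (N4, w=80) → cum 274
Optimal location: mile 6.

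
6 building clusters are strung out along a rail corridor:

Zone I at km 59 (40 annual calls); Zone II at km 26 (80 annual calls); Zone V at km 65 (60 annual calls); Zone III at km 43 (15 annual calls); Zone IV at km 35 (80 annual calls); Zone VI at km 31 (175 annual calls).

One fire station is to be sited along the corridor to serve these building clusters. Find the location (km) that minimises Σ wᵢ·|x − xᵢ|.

For a sum of weighted absolute distances on a line, the optimum is the weighted median (not the mean). Total weight W = 450; half-weight = 225.
Sort by position and accumulate weight:
  km 26 (Zone II, w=80) → cum 80
  km 31 (Zone VI, w=175) → cum 255  ≥ 225 → median here
  km 35 (Zone IV, w=80) → cum 335
  km 43 (Zone III, w=15) → cum 350
  km 59 (Zone I, w=40) → cum 390
  km 65 (Zone V, w=60) → cum 450
Optimal location: km 31.

x = 31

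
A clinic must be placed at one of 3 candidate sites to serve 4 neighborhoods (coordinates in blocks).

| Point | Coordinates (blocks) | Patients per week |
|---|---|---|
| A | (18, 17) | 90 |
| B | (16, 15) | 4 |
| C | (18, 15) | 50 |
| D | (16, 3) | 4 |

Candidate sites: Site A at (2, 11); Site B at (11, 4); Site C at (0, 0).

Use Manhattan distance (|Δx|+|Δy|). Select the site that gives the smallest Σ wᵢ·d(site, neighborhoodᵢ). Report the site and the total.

Total weighted distance at each candidate:
  Site A (2, 11): total = 3140
  Site B (11, 4): total = 2788
  Site C (0, 0): total = 5000
Minimum is at Site B with total 2788 blocks.

Site B, total 2788 blocks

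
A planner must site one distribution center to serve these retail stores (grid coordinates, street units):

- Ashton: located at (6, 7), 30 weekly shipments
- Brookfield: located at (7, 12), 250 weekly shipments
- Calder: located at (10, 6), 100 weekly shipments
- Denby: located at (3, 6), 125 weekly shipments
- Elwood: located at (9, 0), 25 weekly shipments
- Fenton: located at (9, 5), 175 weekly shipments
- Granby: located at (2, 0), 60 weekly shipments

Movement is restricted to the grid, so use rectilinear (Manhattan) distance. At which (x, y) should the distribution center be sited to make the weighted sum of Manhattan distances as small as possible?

(7, 6)

Manhattan distance separates: Σwᵢ(|x−xᵢ|+|y−yᵢ|) = Σwᵢ|x−xᵢ| + Σwᵢ|y−yᵢ|, so x and y are optimised independently as 1-D weighted medians.
Total weight W = 765; half = 382.5.
x-coordinate, sorted with cumulative weight:
  x=2 (Granby, w=60) cum 60
  x=3 (Denby, w=125) cum 185
  x=6 (Ashton, w=30) cum 215
  x=7 (Brookfield, w=250) cum 465  ← median
  x=9 (Elwood, w=25) cum 490
  x=9 (Fenton, w=175) cum 665
  x=10 (Calder, w=100) cum 765
⇒ x* = 7
y-coordinate, sorted with cumulative weight:
  y=0 (Elwood, w=25) cum 25
  y=0 (Granby, w=60) cum 85
  y=5 (Fenton, w=175) cum 260
  y=6 (Calder, w=100) cum 360
  y=6 (Denby, w=125) cum 485  ← median
  y=7 (Ashton, w=30) cum 515
  y=12 (Brookfield, w=250) cum 765
⇒ y* = 6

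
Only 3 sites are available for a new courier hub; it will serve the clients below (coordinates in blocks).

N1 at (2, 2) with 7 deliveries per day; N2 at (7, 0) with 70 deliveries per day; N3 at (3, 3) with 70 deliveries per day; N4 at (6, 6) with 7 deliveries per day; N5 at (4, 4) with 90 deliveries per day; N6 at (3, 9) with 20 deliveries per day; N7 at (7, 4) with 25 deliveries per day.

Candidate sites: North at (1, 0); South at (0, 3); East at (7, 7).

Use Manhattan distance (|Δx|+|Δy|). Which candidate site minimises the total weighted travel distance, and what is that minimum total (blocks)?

Total weighted distance at each candidate:
  North (1, 0): total = 1968
  South (0, 3): total = 1824
  East (7, 7): total = 1869
Minimum is at South with total 1824 blocks.

South, total 1824 blocks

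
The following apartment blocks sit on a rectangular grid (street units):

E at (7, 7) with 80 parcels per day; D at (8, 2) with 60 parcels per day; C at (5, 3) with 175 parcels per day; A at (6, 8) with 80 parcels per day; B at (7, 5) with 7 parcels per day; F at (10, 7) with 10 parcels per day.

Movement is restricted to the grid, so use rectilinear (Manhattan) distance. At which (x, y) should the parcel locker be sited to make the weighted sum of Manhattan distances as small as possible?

(6, 3)

Manhattan distance separates: Σwᵢ(|x−xᵢ|+|y−yᵢ|) = Σwᵢ|x−xᵢ| + Σwᵢ|y−yᵢ|, so x and y are optimised independently as 1-D weighted medians.
Total weight W = 412; half = 206.
x-coordinate, sorted with cumulative weight:
  x=5 (C, w=175) cum 175
  x=6 (A, w=80) cum 255  ← median
  x=7 (E, w=80) cum 335
  x=7 (B, w=7) cum 342
  x=8 (D, w=60) cum 402
  x=10 (F, w=10) cum 412
⇒ x* = 6
y-coordinate, sorted with cumulative weight:
  y=2 (D, w=60) cum 60
  y=3 (C, w=175) cum 235  ← median
  y=5 (B, w=7) cum 242
  y=7 (E, w=80) cum 322
  y=7 (F, w=10) cum 332
  y=8 (A, w=80) cum 412
⇒ y* = 3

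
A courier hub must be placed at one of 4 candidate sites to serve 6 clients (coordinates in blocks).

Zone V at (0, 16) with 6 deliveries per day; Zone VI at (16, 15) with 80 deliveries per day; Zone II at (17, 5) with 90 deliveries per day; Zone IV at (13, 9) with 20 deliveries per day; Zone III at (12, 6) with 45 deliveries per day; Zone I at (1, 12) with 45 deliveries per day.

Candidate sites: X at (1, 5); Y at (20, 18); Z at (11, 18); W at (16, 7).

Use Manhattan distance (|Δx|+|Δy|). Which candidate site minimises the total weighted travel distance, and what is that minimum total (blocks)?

W, total 2285 blocks

Total weighted distance at each candidate:
  X (1, 5): total = 4687
  Y (20, 18): total = 4477
  Z (11, 18): total = 3953
  W (16, 7): total = 2285
Minimum is at W with total 2285 blocks.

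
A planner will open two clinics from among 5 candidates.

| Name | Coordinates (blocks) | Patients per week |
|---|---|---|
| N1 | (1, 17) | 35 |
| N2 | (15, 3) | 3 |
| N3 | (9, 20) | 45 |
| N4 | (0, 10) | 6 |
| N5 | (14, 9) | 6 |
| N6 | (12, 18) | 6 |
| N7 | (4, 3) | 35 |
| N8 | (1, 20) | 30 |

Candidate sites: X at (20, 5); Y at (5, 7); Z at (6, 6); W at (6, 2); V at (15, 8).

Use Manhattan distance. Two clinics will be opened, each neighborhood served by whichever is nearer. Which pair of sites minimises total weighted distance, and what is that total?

{Y, V}, total 2093

Evaluate every pair (each demand assigned to the nearer of the two):
  {Y, V}: total = 2093
  {Y, W}: total = 2122
  {X, Y}: total = 2177
  {Y, Z}: total = 2198
  {Z, V}: total = 2235
  {Z, W}: total = 2264
  {X, Z}: total = 2319
  {W, V}: total = 2494
  {X, W}: total = 2731
  {X, V}: total = 3162
Best pair: {Y, V} with total 2093.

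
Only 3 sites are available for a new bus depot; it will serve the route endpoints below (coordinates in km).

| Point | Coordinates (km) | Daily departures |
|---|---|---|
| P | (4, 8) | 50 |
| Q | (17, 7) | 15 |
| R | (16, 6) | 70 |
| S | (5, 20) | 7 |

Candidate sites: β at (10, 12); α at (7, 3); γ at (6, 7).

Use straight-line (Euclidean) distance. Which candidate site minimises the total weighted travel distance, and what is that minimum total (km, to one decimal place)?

γ, total 1071.6 km

Total weighted distance at each candidate:
  β (10, 12): total = 1149.6
  α (7, 3): total = 1237.0
  γ (6, 7): total = 1071.6
Minimum is at γ with total 1071.6 km.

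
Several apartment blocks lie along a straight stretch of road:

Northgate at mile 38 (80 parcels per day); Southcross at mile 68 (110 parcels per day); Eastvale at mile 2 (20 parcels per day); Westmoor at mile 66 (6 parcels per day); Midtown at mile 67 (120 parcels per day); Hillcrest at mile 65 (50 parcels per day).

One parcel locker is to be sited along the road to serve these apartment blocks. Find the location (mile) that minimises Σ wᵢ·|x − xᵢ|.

x = 67

For a sum of weighted absolute distances on a line, the optimum is the weighted median (not the mean). Total weight W = 386; half-weight = 193.
Sort by position and accumulate weight:
  mile 2 (Eastvale, w=20) → cum 20
  mile 38 (Northgate, w=80) → cum 100
  mile 65 (Hillcrest, w=50) → cum 150
  mile 66 (Westmoor, w=6) → cum 156
  mile 67 (Midtown, w=120) → cum 276  ≥ 193 → median here
  mile 68 (Southcross, w=110) → cum 386
Optimal location: mile 67.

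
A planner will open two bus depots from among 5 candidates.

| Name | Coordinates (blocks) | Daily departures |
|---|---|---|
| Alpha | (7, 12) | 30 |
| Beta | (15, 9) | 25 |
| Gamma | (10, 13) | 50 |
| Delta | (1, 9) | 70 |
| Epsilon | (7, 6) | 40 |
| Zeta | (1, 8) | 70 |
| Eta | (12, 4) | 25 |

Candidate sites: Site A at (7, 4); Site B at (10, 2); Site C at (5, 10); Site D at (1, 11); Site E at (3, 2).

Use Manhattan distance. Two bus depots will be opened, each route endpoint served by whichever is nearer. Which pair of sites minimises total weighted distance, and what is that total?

Evaluate every pair (each demand assigned to the nearer of the two):
  {Site A, Site D}: total = 1640
  {Site C, Site D}: total = 1710
  {Site A, Site C}: total = 1770
  {Site B, Site D}: total = 1790
  {Site B, Site C}: total = 1905
  {Site C, Site E}: total = 2080
  {Site D, Site E}: total = 2105
  {Site A, Site E}: total = 2560
  {Site A, Site B}: total = 2740
  {Site B, Site E}: total = 2810
Best pair: {Site A, Site D} with total 1640.

{Site A, Site D}, total 1640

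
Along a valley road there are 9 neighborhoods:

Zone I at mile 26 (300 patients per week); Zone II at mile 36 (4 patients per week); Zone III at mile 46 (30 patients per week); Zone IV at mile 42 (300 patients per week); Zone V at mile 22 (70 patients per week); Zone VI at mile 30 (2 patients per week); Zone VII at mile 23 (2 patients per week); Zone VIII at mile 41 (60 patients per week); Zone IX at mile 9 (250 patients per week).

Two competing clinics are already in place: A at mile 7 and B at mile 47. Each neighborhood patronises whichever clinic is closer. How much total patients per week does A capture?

622

The indifferent point is the midpoint (7+47)/2 = 27; neighborhoods left of it (closer to A at 7) go to A, those right go to B.
  Zone IX at 9 (w=250) → A
  Zone V at 22 (w=70) → A
  Zone VII at 23 (w=2) → A
  Zone I at 26 (w=300) → A
  Zone VI at 30 (w=2) → B
  Zone II at 36 (w=4) → B
  Zone VIII at 41 (w=60) → B
  Zone IV at 42 (w=300) → B
  Zone III at 46 (w=30) → B
A captures 622; B captures 396.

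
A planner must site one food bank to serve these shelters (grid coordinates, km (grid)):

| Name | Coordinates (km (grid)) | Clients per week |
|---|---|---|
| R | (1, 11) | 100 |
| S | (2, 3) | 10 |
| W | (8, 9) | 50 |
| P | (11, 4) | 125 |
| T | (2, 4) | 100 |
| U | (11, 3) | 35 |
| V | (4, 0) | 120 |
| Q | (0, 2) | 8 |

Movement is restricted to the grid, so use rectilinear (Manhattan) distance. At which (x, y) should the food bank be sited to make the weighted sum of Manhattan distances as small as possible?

Manhattan distance separates: Σwᵢ(|x−xᵢ|+|y−yᵢ|) = Σwᵢ|x−xᵢ| + Σwᵢ|y−yᵢ|, so x and y are optimised independently as 1-D weighted medians.
Total weight W = 548; half = 274.
x-coordinate, sorted with cumulative weight:
  x=0 (Q, w=8) cum 8
  x=1 (R, w=100) cum 108
  x=2 (S, w=10) cum 118
  x=2 (T, w=100) cum 218
  x=4 (V, w=120) cum 338  ← median
  x=8 (W, w=50) cum 388
  x=11 (P, w=125) cum 513
  x=11 (U, w=35) cum 548
⇒ x* = 4
y-coordinate, sorted with cumulative weight:
  y=0 (V, w=120) cum 120
  y=2 (Q, w=8) cum 128
  y=3 (S, w=10) cum 138
  y=3 (U, w=35) cum 173
  y=4 (P, w=125) cum 298  ← median
  y=4 (T, w=100) cum 398
  y=9 (W, w=50) cum 448
  y=11 (R, w=100) cum 548
⇒ y* = 4

(4, 4)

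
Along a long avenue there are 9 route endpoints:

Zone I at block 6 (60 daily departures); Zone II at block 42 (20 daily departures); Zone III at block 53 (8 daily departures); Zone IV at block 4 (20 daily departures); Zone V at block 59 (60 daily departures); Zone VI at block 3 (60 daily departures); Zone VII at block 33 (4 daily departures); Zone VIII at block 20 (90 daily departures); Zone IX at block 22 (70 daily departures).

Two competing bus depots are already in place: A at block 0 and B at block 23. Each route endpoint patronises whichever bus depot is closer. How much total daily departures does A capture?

The indifferent point is the midpoint (0+23)/2 = 11.5; route endpoints left of it (closer to A at 0) go to A, those right go to B.
  Zone VI at 3 (w=60) → A
  Zone IV at 4 (w=20) → A
  Zone I at 6 (w=60) → A
  Zone VIII at 20 (w=90) → B
  Zone IX at 22 (w=70) → B
  Zone VII at 33 (w=4) → B
  Zone II at 42 (w=20) → B
  Zone III at 53 (w=8) → B
  Zone V at 59 (w=60) → B
A captures 140; B captures 252.

140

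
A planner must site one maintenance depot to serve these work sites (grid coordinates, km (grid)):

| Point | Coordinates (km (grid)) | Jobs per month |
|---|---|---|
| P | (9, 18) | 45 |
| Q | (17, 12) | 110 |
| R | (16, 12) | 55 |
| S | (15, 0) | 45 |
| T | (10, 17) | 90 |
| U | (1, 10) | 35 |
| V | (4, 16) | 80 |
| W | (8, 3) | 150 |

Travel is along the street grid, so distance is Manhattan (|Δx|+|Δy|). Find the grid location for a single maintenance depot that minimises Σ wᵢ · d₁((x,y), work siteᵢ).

(9, 12)

Manhattan distance separates: Σwᵢ(|x−xᵢ|+|y−yᵢ|) = Σwᵢ|x−xᵢ| + Σwᵢ|y−yᵢ|, so x and y are optimised independently as 1-D weighted medians.
Total weight W = 610; half = 305.
x-coordinate, sorted with cumulative weight:
  x=1 (U, w=35) cum 35
  x=4 (V, w=80) cum 115
  x=8 (W, w=150) cum 265
  x=9 (P, w=45) cum 310  ← median
  x=10 (T, w=90) cum 400
  x=15 (S, w=45) cum 445
  x=16 (R, w=55) cum 500
  x=17 (Q, w=110) cum 610
⇒ x* = 9
y-coordinate, sorted with cumulative weight:
  y=0 (S, w=45) cum 45
  y=3 (W, w=150) cum 195
  y=10 (U, w=35) cum 230
  y=12 (Q, w=110) cum 340  ← median
  y=12 (R, w=55) cum 395
  y=16 (V, w=80) cum 475
  y=17 (T, w=90) cum 565
  y=18 (P, w=45) cum 610
⇒ y* = 12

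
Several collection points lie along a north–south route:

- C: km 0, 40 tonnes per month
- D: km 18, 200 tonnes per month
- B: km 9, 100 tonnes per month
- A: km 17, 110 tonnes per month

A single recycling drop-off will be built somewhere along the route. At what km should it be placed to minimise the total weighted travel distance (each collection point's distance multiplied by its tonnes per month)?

x = 17

For a sum of weighted absolute distances on a line, the optimum is the weighted median (not the mean). Total weight W = 450; half-weight = 225.
Sort by position and accumulate weight:
  km 0 (C, w=40) → cum 40
  km 9 (B, w=100) → cum 140
  km 17 (A, w=110) → cum 250  ≥ 225 → median here
  km 18 (D, w=200) → cum 450
Optimal location: km 17.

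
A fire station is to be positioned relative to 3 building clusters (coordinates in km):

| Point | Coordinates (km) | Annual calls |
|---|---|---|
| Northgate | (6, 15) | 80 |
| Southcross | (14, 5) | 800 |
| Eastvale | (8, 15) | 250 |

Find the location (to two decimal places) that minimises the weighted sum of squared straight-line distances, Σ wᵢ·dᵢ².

The minimiser of Σwᵢ‖p−pᵢ‖² is the weighted centroid p* = (Σwᵢpᵢ)/(Σwᵢ).
Σwᵢ = 1130.
Σwᵢxᵢ = 80·6 + 800·14 + 250·8 = 13680.
Σwᵢyᵢ = 80·15 + 800·5 + 250·15 = 8950.
x* = 13680/1130 = 12.11, y* = 8950/1130 = 7.92.

(12.11, 7.92)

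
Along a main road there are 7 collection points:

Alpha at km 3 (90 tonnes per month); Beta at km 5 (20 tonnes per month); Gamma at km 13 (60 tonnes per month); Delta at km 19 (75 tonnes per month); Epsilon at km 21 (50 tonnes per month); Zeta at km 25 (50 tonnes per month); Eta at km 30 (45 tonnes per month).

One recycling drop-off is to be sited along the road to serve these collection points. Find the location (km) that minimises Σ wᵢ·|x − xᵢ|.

x = 19

For a sum of weighted absolute distances on a line, the optimum is the weighted median (not the mean). Total weight W = 390; half-weight = 195.
Sort by position and accumulate weight:
  km 3 (Alpha, w=90) → cum 90
  km 5 (Beta, w=20) → cum 110
  km 13 (Gamma, w=60) → cum 170
  km 19 (Delta, w=75) → cum 245  ≥ 195 → median here
  km 21 (Epsilon, w=50) → cum 295
  km 25 (Zeta, w=50) → cum 345
  km 30 (Eta, w=45) → cum 390
Optimal location: km 19.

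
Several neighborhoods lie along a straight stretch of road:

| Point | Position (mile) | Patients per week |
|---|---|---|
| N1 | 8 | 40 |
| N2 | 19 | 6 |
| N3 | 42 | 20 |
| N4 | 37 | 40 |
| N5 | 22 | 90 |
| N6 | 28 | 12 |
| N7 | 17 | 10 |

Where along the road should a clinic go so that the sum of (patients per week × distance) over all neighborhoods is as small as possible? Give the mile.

For a sum of weighted absolute distances on a line, the optimum is the weighted median (not the mean). Total weight W = 218; half-weight = 109.
Sort by position and accumulate weight:
  mile 8 (N1, w=40) → cum 40
  mile 17 (N7, w=10) → cum 50
  mile 19 (N2, w=6) → cum 56
  mile 22 (N5, w=90) → cum 146  ≥ 109 → median here
  mile 28 (N6, w=12) → cum 158
  mile 37 (N4, w=40) → cum 198
  mile 42 (N3, w=20) → cum 218
Optimal location: mile 22.

x = 22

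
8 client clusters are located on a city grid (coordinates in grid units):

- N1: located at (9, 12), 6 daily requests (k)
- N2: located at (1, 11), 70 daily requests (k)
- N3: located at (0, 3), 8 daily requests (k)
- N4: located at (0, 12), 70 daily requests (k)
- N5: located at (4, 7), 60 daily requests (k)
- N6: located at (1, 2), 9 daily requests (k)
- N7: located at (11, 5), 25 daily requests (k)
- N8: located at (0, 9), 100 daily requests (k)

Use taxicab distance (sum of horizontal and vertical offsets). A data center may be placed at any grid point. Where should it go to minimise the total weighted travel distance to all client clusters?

Manhattan distance separates: Σwᵢ(|x−xᵢ|+|y−yᵢ|) = Σwᵢ|x−xᵢ| + Σwᵢ|y−yᵢ|, so x and y are optimised independently as 1-D weighted medians.
Total weight W = 348; half = 174.
x-coordinate, sorted with cumulative weight:
  x=0 (N3, w=8) cum 8
  x=0 (N4, w=70) cum 78
  x=0 (N8, w=100) cum 178  ← median
  x=1 (N2, w=70) cum 248
  x=1 (N6, w=9) cum 257
  x=4 (N5, w=60) cum 317
  x=9 (N1, w=6) cum 323
  x=11 (N7, w=25) cum 348
⇒ x* = 0
y-coordinate, sorted with cumulative weight:
  y=2 (N6, w=9) cum 9
  y=3 (N3, w=8) cum 17
  y=5 (N7, w=25) cum 42
  y=7 (N5, w=60) cum 102
  y=9 (N8, w=100) cum 202  ← median
  y=11 (N2, w=70) cum 272
  y=12 (N1, w=6) cum 278
  y=12 (N4, w=70) cum 348
⇒ y* = 9

(0, 9)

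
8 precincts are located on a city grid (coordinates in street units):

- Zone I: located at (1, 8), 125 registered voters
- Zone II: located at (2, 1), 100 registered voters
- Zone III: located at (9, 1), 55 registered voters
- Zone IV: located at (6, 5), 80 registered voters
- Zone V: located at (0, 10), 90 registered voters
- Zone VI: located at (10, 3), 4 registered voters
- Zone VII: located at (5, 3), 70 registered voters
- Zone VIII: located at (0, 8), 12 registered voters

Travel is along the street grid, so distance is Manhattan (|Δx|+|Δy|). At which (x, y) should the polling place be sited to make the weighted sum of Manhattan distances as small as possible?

(2, 5)

Manhattan distance separates: Σwᵢ(|x−xᵢ|+|y−yᵢ|) = Σwᵢ|x−xᵢ| + Σwᵢ|y−yᵢ|, so x and y are optimised independently as 1-D weighted medians.
Total weight W = 536; half = 268.
x-coordinate, sorted with cumulative weight:
  x=0 (Zone V, w=90) cum 90
  x=0 (Zone VIII, w=12) cum 102
  x=1 (Zone I, w=125) cum 227
  x=2 (Zone II, w=100) cum 327  ← median
  x=5 (Zone VII, w=70) cum 397
  x=6 (Zone IV, w=80) cum 477
  x=9 (Zone III, w=55) cum 532
  x=10 (Zone VI, w=4) cum 536
⇒ x* = 2
y-coordinate, sorted with cumulative weight:
  y=1 (Zone II, w=100) cum 100
  y=1 (Zone III, w=55) cum 155
  y=3 (Zone VI, w=4) cum 159
  y=3 (Zone VII, w=70) cum 229
  y=5 (Zone IV, w=80) cum 309  ← median
  y=8 (Zone I, w=125) cum 434
  y=8 (Zone VIII, w=12) cum 446
  y=10 (Zone V, w=90) cum 536
⇒ y* = 5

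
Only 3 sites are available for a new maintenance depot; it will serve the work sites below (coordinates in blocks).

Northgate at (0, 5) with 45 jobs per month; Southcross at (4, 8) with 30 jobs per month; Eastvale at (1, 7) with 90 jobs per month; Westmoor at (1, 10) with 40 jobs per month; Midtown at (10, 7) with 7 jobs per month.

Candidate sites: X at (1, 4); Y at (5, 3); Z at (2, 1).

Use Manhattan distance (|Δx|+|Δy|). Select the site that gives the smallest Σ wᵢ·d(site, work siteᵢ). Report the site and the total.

X, total 894 blocks

Total weighted distance at each candidate:
  X (1, 4): total = 894
  Y (5, 3): total = 1718
  Z (2, 1): total = 1668
Minimum is at X with total 894 blocks.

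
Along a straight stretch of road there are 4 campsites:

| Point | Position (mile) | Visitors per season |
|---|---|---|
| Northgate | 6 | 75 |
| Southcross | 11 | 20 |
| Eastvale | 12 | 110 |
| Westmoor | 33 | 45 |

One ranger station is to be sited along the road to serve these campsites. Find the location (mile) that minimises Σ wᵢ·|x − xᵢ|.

x = 12

For a sum of weighted absolute distances on a line, the optimum is the weighted median (not the mean). Total weight W = 250; half-weight = 125.
Sort by position and accumulate weight:
  mile 6 (Northgate, w=75) → cum 75
  mile 11 (Southcross, w=20) → cum 95
  mile 12 (Eastvale, w=110) → cum 205  ≥ 125 → median here
  mile 33 (Westmoor, w=45) → cum 250
Optimal location: mile 12.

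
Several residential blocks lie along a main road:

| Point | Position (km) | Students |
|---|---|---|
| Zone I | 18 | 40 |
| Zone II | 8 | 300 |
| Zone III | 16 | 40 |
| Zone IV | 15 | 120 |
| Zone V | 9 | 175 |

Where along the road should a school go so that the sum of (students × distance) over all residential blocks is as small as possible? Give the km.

For a sum of weighted absolute distances on a line, the optimum is the weighted median (not the mean). Total weight W = 675; half-weight = 337.5.
Sort by position and accumulate weight:
  km 8 (Zone II, w=300) → cum 300
  km 9 (Zone V, w=175) → cum 475  ≥ 337.5 → median here
  km 15 (Zone IV, w=120) → cum 595
  km 16 (Zone III, w=40) → cum 635
  km 18 (Zone I, w=40) → cum 675
Optimal location: km 9.

x = 9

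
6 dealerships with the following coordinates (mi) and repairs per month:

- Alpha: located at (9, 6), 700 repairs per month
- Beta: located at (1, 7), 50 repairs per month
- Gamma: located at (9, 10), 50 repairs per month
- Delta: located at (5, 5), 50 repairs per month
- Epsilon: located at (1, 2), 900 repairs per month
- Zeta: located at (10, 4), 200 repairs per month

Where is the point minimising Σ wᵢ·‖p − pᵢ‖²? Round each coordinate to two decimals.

(5.10, 4.05)

The minimiser of Σwᵢ‖p−pᵢ‖² is the weighted centroid p* = (Σwᵢpᵢ)/(Σwᵢ).
Σwᵢ = 1950.
Σwᵢxᵢ = 700·9 + 50·1 + 50·9 + 50·5 + 900·1 + 200·10 = 9950.
Σwᵢyᵢ = 700·6 + 50·7 + 50·10 + 50·5 + 900·2 + 200·4 = 7900.
x* = 9950/1950 = 5.10, y* = 7900/1950 = 4.05.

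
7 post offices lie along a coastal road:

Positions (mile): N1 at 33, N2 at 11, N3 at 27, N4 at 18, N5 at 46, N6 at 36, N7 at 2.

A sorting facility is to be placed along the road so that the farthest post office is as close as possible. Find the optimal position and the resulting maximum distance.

location 24, max distance 22

The 1-center on a line is the midpoint of the two extreme points: leftmost at 2, rightmost at 46.
Optimal location = (2 + 46)/2 = 24; maximum distance = (46 − 2)/2 = 22.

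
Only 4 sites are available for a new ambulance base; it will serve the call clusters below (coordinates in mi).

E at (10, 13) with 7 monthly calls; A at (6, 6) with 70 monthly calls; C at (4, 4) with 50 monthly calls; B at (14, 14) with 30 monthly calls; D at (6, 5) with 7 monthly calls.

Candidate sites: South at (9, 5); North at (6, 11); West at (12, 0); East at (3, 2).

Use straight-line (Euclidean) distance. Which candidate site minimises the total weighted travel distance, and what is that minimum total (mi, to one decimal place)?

Total weighted distance at each candidate:
  South (9, 5): total = 862.6
  North (6, 11): total = 1043.6
  West (12, 0): total = 1612.2
  East (3, 2): total = 1071.1
Minimum is at South with total 862.6 mi.

South, total 862.6 mi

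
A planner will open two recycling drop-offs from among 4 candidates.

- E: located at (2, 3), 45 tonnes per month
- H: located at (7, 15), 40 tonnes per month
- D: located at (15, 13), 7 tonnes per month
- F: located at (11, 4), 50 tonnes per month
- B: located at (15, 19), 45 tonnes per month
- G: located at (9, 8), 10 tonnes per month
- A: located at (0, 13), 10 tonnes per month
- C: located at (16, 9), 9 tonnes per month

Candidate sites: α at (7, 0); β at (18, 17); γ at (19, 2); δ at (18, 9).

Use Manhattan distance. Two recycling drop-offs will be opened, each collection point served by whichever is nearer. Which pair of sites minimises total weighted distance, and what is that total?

Evaluate every pair (each demand assigned to the nearer of the two):
  {α, β}: total = 1944
  {α, δ}: total = 2312
  {β, γ}: total = 2574
  {β, δ}: total = 2722
  {α, γ}: total = 2800
  {γ, δ}: total = 2962
Best pair: {α, β} with total 1944.

{α, β}, total 1944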